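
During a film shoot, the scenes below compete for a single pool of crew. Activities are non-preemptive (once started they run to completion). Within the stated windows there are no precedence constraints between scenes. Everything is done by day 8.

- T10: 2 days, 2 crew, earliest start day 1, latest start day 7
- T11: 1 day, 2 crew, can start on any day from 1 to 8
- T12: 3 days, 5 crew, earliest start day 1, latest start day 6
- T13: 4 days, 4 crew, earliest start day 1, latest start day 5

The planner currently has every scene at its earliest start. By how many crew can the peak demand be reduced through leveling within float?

7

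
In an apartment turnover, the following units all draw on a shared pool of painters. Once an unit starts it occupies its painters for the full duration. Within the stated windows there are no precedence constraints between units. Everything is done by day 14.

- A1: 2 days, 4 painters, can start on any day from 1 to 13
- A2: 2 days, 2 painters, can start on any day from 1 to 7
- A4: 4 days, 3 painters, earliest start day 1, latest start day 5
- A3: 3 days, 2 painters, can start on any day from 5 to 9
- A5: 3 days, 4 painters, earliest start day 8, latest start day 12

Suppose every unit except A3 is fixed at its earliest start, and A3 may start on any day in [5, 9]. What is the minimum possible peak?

A3@5: d1:9  d2:9  d3:3  d4:3  d5:2  d6:2  d7:2  d8:4  d9:4  d10:4  d11:0  d12:0  d13:0  d14:0 → peak 9
A3@6: d1:9  d2:9  d3:3  d4:3  d5:0  d6:2  d7:2  d8:6  d9:4  d10:4  d11:0  d12:0  d13:0  d14:0 → peak 9
A3@7: d1:9  d2:9  d3:3  d4:3  d5:0  d6:0  d7:2  d8:6  d9:6  d10:4  d11:0  d12:0  d13:0  d14:0 → peak 9
A3@8: d1:9  d2:9  d3:3  d4:3  d5:0  d6:0  d7:0  d8:6  d9:6  d10:6  d11:0  d12:0  d13:0  d14:0 → peak 9
A3@9: d1:9  d2:9  d3:3  d4:3  d5:0  d6:0  d7:0  d8:4  d9:6  d10:6  d11:2  d12:0  d13:0  d14:0 → peak 9
Best is A3@5, peak 9.

9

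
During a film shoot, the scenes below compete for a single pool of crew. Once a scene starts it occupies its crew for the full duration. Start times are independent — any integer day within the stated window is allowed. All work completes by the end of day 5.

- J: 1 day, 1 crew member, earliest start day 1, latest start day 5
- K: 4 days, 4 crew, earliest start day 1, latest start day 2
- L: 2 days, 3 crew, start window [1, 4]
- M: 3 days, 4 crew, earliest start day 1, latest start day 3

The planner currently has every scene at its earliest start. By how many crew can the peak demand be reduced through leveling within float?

4

Early-start peak: d1:12  d2:11  d3:8  d4:4  d5:0 ⇒ 12.
Leveled (J@1, K@1, L@1, M@3): d1:8  d2:7  d3:8  d4:8  d5:4 ⇒ 8.
Reduction 12 − 8 = 4.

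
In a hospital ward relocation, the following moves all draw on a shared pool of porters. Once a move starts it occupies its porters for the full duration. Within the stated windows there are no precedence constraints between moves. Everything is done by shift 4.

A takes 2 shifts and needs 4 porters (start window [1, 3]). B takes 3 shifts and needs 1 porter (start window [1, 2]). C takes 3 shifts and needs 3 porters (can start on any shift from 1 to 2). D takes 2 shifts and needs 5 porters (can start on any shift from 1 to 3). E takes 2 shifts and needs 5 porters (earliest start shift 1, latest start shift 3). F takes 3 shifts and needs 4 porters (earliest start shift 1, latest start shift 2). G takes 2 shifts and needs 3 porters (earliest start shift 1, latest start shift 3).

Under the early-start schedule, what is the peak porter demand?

25

Early-start schedule: A@1, B@1, C@1, D@1, E@1, F@1, G@1.
Load per shift: shift 1: 25, shift 2: 25, shift 3: 8, shift 4: 0.
Peak is 25.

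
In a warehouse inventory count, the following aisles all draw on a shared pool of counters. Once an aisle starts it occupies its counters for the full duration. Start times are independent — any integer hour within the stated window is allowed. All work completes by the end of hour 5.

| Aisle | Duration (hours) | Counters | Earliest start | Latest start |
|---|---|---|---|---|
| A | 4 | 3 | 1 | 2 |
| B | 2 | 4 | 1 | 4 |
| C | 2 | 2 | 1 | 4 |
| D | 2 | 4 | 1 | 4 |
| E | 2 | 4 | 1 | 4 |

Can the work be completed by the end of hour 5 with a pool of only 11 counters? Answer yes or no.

Schedule A@1, B@1, C@1, D@3, E@3: h1:9  h2:9  h3:11  h4:11  h5:0 — peak 11 ≤ 11.

yes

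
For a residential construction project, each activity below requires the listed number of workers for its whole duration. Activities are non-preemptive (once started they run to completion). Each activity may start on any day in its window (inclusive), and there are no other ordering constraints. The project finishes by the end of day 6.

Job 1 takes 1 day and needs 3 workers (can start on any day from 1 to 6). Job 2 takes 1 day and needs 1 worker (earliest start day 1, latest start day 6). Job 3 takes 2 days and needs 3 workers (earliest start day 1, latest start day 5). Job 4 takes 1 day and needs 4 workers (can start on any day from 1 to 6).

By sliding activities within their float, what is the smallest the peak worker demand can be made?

Early-start (Job 1@1, Job 2@1, Job 3@1, Job 4@1) gives peak 11: d1:11  d2:3  d3:0  d4:0  d5:0  d6:0.
Shift Job 3→2, Job 4→4.
Schedule Job 1@1, Job 2@1, Job 3@2, Job 4@4: d1:4  d2:3  d3:3  d4:4  d5:0  d6:0 — peak 4.

4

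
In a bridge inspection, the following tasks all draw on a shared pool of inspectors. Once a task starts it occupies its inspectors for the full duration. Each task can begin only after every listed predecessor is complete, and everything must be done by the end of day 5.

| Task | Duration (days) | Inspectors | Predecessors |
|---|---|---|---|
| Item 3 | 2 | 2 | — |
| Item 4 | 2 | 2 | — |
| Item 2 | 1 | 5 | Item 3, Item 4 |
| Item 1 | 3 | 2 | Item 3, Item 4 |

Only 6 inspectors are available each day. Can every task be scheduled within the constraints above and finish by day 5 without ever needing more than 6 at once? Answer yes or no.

no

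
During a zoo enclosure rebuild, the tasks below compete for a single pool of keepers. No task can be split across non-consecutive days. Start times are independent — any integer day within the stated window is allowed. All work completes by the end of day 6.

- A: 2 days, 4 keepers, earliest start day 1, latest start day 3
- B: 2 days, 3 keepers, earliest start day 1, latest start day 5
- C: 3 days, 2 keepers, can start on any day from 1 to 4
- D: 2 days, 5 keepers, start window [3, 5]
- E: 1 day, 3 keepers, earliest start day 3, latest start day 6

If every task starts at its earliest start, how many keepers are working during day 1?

9

At early start, day 1 has: A, B, C.
Demand: 4 + 3 + 2 = 9.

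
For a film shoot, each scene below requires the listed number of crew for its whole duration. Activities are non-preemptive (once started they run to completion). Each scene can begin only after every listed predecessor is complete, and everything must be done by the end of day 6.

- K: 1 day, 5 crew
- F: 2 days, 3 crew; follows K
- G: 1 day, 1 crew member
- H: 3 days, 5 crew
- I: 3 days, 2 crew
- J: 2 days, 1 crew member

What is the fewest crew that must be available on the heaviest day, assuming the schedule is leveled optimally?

7

Early-start (K@1, F@2, G@1, H@1, I@1, J@1) gives peak 14: d1:14  d2:11  d3:10  d4:0  d5:0  d6:0.
Shift H→4, I→2.
Schedule K@1, F@2, G@1, H@4, I@2, J@1: d1:7  d2:6  d3:5  d4:7  d5:5  d6:5 — peak 7.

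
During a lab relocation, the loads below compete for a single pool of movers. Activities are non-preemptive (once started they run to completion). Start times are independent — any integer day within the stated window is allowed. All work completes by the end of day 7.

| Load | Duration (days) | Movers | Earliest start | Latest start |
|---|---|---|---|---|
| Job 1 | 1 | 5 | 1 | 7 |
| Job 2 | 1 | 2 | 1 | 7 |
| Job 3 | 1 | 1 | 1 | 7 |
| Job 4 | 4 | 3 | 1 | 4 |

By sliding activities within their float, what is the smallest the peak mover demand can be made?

5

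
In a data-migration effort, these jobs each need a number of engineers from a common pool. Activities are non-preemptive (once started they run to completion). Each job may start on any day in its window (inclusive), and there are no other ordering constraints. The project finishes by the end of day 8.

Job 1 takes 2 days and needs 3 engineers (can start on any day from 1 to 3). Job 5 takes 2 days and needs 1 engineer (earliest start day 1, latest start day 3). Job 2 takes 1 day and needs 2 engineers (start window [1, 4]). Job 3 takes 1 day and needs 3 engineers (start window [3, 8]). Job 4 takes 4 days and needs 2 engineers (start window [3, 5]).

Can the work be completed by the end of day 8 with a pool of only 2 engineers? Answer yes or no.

no

Total engineer-days = 21; over 8 days the average is 21/8 > 2, so some day must exceed 2.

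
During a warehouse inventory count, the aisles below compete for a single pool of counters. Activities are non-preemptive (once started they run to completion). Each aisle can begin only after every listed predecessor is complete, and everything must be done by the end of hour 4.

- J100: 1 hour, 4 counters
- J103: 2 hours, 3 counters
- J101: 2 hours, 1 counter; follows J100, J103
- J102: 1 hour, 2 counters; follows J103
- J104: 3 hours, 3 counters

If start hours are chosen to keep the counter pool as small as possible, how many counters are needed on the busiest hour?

Early-start (J100@1, J103@1, J101@3, J102@3, J104@1) gives peak 10: h1:10  h2:6  h3:6  h4:1.
Shift J104→2.
Schedule J100@1, J103@1, J101@3, J102@3, J104@2: h1:7  h2:6  h3:6  h4:4 — peak 7.
No arrangement of the 8 feasible schedules does better.

7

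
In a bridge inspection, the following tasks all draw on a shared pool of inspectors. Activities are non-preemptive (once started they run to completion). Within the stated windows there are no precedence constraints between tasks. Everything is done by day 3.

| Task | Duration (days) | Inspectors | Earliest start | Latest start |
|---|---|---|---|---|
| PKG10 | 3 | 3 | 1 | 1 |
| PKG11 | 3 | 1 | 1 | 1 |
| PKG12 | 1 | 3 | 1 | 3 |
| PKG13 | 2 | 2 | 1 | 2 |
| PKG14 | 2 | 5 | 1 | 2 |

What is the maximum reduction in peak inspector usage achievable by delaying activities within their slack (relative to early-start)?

3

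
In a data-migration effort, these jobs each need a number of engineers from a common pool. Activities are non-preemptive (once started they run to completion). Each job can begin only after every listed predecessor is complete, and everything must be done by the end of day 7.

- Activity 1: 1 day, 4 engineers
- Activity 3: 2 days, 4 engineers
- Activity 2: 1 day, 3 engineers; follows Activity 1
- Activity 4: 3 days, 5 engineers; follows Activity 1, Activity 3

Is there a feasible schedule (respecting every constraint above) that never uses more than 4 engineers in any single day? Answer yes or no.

Total engineer-days = 30; over 7 days the average is 30/7 > 4, so some day must exceed 4.

no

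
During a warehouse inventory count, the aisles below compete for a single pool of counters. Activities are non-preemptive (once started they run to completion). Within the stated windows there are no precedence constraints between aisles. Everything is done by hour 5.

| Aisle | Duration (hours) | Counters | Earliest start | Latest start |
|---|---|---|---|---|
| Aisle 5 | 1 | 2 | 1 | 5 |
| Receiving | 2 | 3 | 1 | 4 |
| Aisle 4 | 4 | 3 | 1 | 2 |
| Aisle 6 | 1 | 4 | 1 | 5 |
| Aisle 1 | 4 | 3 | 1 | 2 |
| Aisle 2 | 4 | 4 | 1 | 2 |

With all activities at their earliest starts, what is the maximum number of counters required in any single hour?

19

Early-start schedule: Aisle 5@1, Receiving@1, Aisle 4@1, Aisle 6@1, Aisle 1@1, Aisle 2@1.
Load per hour: hour 1: 19, hour 2: 13, hour 3: 10, hour 4: 10, hour 5: 0.
Peak is 19.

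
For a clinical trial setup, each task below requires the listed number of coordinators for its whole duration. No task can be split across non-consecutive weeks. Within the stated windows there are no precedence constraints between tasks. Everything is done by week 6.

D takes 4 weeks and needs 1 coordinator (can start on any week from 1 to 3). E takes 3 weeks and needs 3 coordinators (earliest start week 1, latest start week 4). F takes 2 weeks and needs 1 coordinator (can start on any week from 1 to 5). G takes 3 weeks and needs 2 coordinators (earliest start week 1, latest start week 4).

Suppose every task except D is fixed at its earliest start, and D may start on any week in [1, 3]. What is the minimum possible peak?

6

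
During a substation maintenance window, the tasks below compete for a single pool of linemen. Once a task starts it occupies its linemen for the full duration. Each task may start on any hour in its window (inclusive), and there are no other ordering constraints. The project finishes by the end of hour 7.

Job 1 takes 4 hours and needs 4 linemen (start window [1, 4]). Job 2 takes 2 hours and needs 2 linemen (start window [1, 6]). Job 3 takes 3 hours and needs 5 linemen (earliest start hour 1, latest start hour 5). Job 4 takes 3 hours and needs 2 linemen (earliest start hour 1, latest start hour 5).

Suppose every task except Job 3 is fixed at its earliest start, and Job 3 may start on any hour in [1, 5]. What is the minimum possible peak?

Job 3@1: h1:13  h2:13  h3:11  h4:4  h5:0  h6:0  h7:0 → peak 13
Job 3@2: h1:8  h2:13  h3:11  h4:9  h5:0  h6:0  h7:0 → peak 13
Job 3@3: h1:8  h2:8  h3:11  h4:9  h5:5  h6:0  h7:0 → peak 11
Job 3@4: h1:8  h2:8  h3:6  h4:9  h5:5  h6:5  h7:0 → peak 9
Job 3@5: h1:8  h2:8  h3:6  h4:4  h5:5  h6:5  h7:5 → peak 8
Best is Job 3@5, peak 8.

8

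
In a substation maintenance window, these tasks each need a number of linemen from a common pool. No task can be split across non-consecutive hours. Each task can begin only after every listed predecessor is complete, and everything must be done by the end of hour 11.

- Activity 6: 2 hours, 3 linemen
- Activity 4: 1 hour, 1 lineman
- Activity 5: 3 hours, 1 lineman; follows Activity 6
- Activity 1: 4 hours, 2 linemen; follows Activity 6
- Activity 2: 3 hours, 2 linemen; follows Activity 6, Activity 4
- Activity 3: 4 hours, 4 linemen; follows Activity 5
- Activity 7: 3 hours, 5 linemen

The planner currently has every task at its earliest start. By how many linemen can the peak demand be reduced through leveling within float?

2

Early-start peak: h1:9  h2:8  h3:10  h4:5  h5:5  h6:6  h7:4  h8:4  h9:4  h10:0  h11:0 ⇒ 10.
Leveled (Activity 6@1, Activity 4@1, Activity 5@3, Activity 1@3, Activity 2@5, Activity 3@6, Activity 7@2): h1:4  h2:8  h3:8  h4:8  h5:5  h6:8  h7:6  h8:4  h9:4  h10:0  h11:0 ⇒ 8.
Reduction 10 − 8 = 2.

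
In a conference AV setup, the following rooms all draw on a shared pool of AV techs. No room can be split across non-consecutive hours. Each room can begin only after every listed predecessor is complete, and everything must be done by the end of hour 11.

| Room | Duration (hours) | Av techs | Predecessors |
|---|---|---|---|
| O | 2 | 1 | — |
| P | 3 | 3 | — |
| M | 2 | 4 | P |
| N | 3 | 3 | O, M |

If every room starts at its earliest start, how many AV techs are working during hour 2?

4

At early start, hour 2 has: O, P.
Demand: 1 + 3 = 4.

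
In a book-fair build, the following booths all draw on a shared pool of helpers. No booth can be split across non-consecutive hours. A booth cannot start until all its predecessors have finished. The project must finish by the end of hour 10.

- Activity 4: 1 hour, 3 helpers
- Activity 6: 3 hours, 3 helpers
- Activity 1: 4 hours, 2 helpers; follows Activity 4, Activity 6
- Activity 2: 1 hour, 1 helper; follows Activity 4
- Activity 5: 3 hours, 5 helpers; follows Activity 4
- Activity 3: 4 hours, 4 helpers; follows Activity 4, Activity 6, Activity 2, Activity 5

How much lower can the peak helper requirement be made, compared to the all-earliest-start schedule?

3

Early-start peak: h1:6  h2:9  h3:8  h4:7  h5:6  h6:6  h7:6  h8:4  h9:0  h10:0 ⇒ 9.
Leveled (Activity 4@1, Activity 6@1, Activity 1@7, Activity 2@2, Activity 5@4, Activity 3@7): h1:6  h2:4  h3:3  h4:5  h5:5  h6:5  h7:6  h8:6  h9:6  h10:6 ⇒ 6.
Reduction 9 − 6 = 3.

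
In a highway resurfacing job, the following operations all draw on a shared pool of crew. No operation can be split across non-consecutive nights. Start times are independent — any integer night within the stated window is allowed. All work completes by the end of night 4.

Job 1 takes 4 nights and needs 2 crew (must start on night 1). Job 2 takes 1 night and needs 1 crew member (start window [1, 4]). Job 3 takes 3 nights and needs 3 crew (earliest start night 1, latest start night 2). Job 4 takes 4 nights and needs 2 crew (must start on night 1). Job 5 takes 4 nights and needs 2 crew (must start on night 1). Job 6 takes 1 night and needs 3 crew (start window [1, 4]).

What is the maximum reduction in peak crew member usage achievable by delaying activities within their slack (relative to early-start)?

3

Early-start peak: n1:13  n2:9  n3:9  n4:6 ⇒ 13.
Leveled (Job 1@1, Job 2@1, Job 3@1, Job 4@1, Job 5@1, Job 6@4): n1:10  n2:9  n3:9  n4:9 ⇒ 10.
Reduction 13 − 10 = 3.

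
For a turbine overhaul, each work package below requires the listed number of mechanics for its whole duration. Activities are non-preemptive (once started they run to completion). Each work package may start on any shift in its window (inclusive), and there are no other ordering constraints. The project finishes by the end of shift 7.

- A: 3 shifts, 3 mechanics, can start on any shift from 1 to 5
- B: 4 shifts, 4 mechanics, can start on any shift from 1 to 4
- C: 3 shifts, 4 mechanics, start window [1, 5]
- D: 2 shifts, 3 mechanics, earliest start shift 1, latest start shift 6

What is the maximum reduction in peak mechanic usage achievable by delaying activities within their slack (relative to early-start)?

7

Early-start peak: s1:14  s2:14  s3:11  s4:4  s5:0  s6:0  s7:0 ⇒ 14.
Leveled (A@1, B@1, C@5, D@4): s1:7  s2:7  s3:7  s4:7  s5:7  s6:4  s7:4 ⇒ 7.
Reduction 14 − 7 = 7.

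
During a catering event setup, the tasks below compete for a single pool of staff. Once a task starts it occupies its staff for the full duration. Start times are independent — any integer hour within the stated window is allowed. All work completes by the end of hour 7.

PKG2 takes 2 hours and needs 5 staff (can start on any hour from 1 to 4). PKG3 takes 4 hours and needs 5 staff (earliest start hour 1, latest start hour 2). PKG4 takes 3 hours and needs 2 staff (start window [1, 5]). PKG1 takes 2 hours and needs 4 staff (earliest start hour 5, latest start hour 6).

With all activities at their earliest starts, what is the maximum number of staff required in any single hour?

Early-start schedule: PKG2@1, PKG3@1, PKG4@1, PKG1@5.
Load per hour: hour 1: 12, hour 2: 12, hour 3: 7, hour 4: 5, hour 5: 4, hour 6: 4, hour 7: 0.
Peak is 12.

12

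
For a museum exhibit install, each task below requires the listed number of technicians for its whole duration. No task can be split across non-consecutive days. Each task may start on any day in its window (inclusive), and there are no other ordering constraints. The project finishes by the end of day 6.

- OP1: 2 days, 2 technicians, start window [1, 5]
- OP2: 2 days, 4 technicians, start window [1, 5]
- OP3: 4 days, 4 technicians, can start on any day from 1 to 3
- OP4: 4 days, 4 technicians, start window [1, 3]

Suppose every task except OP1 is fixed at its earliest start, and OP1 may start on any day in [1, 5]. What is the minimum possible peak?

12

OP1@1: d1:14  d2:14  d3:8  d4:8  d5:0  d6:0 → peak 14
OP1@2: d1:12  d2:14  d3:10  d4:8  d5:0  d6:0 → peak 14
OP1@3: d1:12  d2:12  d3:10  d4:10  d5:0  d6:0 → peak 12
OP1@4: d1:12  d2:12  d3:8  d4:10  d5:2  d6:0 → peak 12
OP1@5: d1:12  d2:12  d3:8  d4:8  d5:2  d6:2 → peak 12
Best is OP1@3, peak 12.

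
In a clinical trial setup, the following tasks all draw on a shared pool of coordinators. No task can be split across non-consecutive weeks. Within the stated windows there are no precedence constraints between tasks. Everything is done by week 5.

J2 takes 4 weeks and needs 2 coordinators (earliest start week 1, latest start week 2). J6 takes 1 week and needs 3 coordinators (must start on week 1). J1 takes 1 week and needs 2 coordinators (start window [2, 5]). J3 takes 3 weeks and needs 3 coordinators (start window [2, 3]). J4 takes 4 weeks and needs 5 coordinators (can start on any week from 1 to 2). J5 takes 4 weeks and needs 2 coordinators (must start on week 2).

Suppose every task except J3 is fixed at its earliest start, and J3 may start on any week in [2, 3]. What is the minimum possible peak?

12

J3@2: w1:10  w2:14  w3:12  w4:12  w5:2 → peak 14
J3@3: w1:10  w2:11  w3:12  w4:12  w5:5 → peak 12
Best is J3@3, peak 12.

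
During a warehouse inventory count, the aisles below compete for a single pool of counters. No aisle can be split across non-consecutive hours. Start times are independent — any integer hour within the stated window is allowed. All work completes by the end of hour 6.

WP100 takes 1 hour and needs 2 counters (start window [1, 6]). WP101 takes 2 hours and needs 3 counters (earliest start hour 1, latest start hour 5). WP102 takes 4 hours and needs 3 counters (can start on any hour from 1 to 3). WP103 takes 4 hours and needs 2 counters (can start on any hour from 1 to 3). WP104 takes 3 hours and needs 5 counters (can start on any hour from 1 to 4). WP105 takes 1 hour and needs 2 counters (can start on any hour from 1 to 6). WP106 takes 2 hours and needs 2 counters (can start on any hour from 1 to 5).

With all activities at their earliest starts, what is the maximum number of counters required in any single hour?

Early-start schedule: WP100@1, WP101@1, WP102@1, WP103@1, WP104@1, WP105@1, WP106@1.
Load per hour: hour 1: 19, hour 2: 15, hour 3: 10, hour 4: 5, hour 5: 0, hour 6: 0.
Peak is 19.

19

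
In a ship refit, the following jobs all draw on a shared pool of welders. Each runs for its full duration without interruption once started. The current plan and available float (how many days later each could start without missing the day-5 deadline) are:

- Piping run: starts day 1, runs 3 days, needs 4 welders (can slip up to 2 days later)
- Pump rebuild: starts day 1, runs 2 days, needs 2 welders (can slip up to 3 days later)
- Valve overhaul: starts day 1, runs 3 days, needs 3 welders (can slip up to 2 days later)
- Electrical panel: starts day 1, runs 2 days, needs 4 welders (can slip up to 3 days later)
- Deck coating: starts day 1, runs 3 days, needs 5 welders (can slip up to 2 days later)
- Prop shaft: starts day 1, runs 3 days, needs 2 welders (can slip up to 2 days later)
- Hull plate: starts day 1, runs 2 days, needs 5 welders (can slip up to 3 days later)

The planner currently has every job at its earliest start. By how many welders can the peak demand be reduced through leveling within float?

11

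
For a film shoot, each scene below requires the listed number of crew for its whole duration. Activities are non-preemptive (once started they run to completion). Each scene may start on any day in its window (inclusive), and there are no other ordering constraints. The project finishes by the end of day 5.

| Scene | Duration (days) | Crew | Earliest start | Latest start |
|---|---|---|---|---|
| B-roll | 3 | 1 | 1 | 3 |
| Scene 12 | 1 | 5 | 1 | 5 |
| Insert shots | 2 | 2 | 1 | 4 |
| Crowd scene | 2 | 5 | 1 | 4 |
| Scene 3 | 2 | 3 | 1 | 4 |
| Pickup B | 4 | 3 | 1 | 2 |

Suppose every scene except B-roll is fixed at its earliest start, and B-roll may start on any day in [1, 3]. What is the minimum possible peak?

18

B-roll@1: d1:19  d2:14  d3:4  d4:3  d5:0 → peak 19
B-roll@2: d1:18  d2:14  d3:4  d4:4  d5:0 → peak 18
B-roll@3: d1:18  d2:13  d3:4  d4:4  d5:1 → peak 18
Best is B-roll@2, peak 18.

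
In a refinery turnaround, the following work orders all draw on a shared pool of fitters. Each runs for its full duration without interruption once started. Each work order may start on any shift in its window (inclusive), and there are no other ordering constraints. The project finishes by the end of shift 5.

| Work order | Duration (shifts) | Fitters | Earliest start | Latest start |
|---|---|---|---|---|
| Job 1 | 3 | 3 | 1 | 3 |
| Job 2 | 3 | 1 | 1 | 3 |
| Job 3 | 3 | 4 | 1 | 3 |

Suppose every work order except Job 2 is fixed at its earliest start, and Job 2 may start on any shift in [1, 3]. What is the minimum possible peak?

Job 2@1: s1:8  s2:8  s3:8  s4:0  s5:0 → peak 8
Job 2@2: s1:7  s2:8  s3:8  s4:1  s5:0 → peak 8
Job 2@3: s1:7  s2:7  s3:8  s4:1  s5:1 → peak 8
Best is Job 2@1, peak 8.

8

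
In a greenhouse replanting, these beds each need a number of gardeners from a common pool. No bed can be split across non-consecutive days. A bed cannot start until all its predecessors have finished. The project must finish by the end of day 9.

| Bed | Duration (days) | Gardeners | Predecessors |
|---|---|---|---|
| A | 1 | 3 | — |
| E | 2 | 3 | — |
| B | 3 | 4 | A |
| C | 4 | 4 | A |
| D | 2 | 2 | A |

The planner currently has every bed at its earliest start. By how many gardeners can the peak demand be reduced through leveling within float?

7

Early-start peak: d1:6  d2:13  d3:10  d4:8  d5:4  d6:0  d7:0  d8:0  d9:0 ⇒ 13.
Leveled (A@1, E@1, B@3, C@6, D@2): d1:6  d2:5  d3:6  d4:4  d5:4  d6:4  d7:4  d8:4  d9:4 ⇒ 6.
Reduction 13 − 6 = 7.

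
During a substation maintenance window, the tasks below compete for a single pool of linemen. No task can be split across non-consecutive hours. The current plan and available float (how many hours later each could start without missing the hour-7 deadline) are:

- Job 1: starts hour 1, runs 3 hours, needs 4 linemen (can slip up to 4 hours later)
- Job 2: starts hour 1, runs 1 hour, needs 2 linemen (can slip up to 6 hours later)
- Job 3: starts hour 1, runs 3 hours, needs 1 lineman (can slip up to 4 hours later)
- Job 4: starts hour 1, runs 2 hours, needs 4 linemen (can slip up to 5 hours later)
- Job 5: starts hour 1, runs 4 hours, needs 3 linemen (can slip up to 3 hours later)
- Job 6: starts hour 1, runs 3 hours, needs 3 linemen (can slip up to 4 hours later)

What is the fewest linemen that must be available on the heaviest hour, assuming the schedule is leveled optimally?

8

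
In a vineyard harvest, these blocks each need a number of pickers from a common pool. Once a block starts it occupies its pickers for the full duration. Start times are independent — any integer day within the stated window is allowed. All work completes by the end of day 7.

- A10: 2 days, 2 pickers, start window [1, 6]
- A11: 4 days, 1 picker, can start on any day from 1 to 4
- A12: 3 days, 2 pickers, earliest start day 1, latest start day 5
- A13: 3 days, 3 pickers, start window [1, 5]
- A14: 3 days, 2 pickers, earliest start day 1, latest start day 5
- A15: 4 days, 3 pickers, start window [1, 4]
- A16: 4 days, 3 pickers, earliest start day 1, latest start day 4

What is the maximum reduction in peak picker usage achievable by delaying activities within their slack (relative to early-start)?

8

Early-start peak: d1:16  d2:16  d3:14  d4:7  d5:0  d6:0  d7:0 ⇒ 16.
Leveled (A10@1, A11@1, A12@1, A13@1, A14@5, A15@4, A16@4): d1:8  d2:8  d3:6  d4:7  d5:8  d6:8  d7:8 ⇒ 8.
Reduction 16 − 8 = 8.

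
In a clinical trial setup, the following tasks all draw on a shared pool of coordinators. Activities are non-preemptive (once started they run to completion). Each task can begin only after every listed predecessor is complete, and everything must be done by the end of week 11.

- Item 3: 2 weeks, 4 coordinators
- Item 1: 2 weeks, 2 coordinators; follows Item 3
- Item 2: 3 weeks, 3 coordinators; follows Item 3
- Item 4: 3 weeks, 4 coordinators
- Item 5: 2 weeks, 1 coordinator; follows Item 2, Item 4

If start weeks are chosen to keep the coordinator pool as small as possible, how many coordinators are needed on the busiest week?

4

Early-start (Item 3@1, Item 1@3, Item 2@3, Item 4@1, Item 5@6) gives peak 9: w1:8  w2:8  w3:9  w4:5  w5:3  w6:1  w7:1  w8:0  w9:0  w10:0  w11:0.
Shift Item 1→9, Item 4→6, Item 5→9.
Schedule Item 3@1, Item 1@9, Item 2@3, Item 4@6, Item 5@9: w1:4  w2:4  w3:3  w4:3  w5:3  w6:4  w7:4  w8:4  w9:3  w10:3  w11:0 — peak 4.
Total coordinator-weeks = 35 over 11 weeks ⇒ peak ≥ ⌈35/11⌉ = 4, so 4 is optimal.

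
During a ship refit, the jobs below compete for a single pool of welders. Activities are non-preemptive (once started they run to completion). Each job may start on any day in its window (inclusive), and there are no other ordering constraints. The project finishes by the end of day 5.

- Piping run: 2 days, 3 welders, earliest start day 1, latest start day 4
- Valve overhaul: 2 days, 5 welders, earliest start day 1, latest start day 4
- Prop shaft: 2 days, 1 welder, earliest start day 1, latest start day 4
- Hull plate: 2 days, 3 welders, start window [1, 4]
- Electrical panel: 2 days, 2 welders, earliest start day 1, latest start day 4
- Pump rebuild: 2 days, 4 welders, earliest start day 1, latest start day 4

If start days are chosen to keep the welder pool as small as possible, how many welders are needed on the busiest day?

9

Early-start (Piping run@1, Valve overhaul@1, Prop shaft@1, Hull plate@1, Electrical panel@1, Pump rebuild@1) gives peak 18: d1:18  d2:18  d3:0  d4:0  d5:0.
Shift Hull plate→3, Electrical panel→3, Pump rebuild→3.
Schedule Piping run@1, Valve overhaul@1, Prop shaft@1, Hull plate@3, Electrical panel@3, Pump rebuild@3: d1:9  d2:9  d3:9  d4:9  d5:0 — peak 9.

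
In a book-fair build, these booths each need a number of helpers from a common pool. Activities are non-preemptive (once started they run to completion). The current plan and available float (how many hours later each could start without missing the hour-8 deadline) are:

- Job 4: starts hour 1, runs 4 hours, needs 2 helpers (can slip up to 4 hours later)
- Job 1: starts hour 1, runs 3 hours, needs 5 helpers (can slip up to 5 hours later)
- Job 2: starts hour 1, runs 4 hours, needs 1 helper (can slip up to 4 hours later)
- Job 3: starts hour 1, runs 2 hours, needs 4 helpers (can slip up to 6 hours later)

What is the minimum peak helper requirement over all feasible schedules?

Early-start (Job 4@1, Job 1@1, Job 2@1, Job 3@1) gives peak 12: h1:12  h2:12  h3:8  h4:3  h5:0  h6:0  h7:0  h8:0.
Shift Job 1→5, Job 2→3.
Schedule Job 4@1, Job 1@5, Job 2@3, Job 3@1: h1:6  h2:6  h3:3  h4:3  h5:6  h6:6  h7:5  h8:0 — peak 6.

6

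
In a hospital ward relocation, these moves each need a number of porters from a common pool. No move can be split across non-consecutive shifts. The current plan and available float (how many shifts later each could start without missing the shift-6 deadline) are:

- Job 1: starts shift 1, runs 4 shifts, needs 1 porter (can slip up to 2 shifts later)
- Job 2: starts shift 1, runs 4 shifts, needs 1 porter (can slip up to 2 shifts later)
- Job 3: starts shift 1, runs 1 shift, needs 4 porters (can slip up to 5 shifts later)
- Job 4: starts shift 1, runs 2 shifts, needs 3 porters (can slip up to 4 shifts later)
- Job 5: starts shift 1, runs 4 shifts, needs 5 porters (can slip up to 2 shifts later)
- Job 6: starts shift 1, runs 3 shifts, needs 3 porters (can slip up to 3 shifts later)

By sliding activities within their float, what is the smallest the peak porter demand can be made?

Early-start (Job 1@1, Job 2@1, Job 3@1, Job 4@1, Job 5@1, Job 6@1) gives peak 17: s1:17  s2:13  s3:10  s4:7  s5:0  s6:0.
Shift Job 5→2, Job 6→3.
Schedule Job 1@1, Job 2@1, Job 3@1, Job 4@1, Job 5@2, Job 6@3: s1:9  s2:10  s3:10  s4:10  s5:8  s6:0 — peak 10.

10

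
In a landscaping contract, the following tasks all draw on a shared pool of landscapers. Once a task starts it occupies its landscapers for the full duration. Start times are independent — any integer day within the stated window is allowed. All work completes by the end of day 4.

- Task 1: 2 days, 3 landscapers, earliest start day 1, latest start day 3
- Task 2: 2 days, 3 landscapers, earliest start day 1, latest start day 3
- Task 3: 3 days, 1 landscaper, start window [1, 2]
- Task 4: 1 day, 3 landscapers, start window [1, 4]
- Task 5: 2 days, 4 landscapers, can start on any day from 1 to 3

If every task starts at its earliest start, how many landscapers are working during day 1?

At early start, day 1 has: Task 1, Task 2, Task 3, Task 4, Task 5.
Demand: 3 + 3 + 1 + 3 + 4 = 14.

14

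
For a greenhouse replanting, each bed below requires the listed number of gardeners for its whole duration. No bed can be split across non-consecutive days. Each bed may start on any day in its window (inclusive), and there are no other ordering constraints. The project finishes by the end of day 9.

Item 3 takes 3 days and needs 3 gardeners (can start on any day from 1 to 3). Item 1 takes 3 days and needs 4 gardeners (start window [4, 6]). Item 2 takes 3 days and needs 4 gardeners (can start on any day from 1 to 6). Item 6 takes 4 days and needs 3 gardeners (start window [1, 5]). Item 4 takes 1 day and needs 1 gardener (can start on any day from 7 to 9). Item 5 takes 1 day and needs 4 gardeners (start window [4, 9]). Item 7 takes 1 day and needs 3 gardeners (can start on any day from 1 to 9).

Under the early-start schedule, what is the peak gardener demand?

13

Early-start schedule: Item 3@1, Item 1@4, Item 2@1, Item 6@1, Item 4@7, Item 5@4, Item 7@1.
Load per day: day 1: 13, day 2: 10, day 3: 10, day 4: 11, day 5: 4, day 6: 4, day 7: 1, day 8: 0, day 9: 0.
Peak is 13.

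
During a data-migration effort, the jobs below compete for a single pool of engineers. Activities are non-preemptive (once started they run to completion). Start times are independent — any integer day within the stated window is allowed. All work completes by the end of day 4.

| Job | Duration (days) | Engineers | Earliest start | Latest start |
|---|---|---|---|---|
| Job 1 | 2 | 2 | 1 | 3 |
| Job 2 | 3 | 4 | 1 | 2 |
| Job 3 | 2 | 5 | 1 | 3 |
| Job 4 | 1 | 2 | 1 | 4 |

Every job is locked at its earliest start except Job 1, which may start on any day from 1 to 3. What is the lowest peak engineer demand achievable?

Job 1@1: d1:13  d2:11  d3:4  d4:0 → peak 13
Job 1@2: d1:11  d2:11  d3:6  d4:0 → peak 11
Job 1@3: d1:11  d2:9  d3:6  d4:2 → peak 11
Best is Job 1@2, peak 11.

11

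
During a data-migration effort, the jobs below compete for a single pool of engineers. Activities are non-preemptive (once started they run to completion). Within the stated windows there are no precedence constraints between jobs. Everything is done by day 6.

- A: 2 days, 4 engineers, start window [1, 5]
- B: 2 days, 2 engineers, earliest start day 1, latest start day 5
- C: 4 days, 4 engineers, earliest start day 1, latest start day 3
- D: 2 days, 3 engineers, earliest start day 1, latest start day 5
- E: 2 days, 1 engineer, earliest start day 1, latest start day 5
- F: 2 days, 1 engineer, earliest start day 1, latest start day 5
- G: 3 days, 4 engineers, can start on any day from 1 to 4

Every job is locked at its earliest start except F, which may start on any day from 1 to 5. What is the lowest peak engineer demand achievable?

18

F@1: d1:19  d2:19  d3:8  d4:4  d5:0  d6:0 → peak 19
F@2: d1:18  d2:19  d3:9  d4:4  d5:0  d6:0 → peak 19
F@3: d1:18  d2:18  d3:9  d4:5  d5:0  d6:0 → peak 18
F@4: d1:18  d2:18  d3:8  d4:5  d5:1  d6:0 → peak 18
F@5: d1:18  d2:18  d3:8  d4:4  d5:1  d6:1 → peak 18
Best is F@3, peak 18.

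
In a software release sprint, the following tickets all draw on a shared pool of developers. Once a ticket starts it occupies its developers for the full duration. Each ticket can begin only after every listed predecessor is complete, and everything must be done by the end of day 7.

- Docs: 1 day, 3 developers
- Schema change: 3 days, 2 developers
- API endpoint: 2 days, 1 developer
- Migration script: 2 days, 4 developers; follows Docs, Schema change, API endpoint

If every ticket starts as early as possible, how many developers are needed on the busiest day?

6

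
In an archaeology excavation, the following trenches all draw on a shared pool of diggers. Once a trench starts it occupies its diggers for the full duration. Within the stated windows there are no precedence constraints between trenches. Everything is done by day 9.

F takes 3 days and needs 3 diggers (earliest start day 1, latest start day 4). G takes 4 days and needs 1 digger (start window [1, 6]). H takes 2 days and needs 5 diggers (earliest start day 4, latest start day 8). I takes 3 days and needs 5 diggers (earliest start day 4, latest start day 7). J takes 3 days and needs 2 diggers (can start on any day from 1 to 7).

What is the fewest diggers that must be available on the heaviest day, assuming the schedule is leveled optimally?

Early-start (F@1, G@1, H@4, I@4, J@1) gives peak 11: d1:6  d2:6  d3:6  d4:11  d5:10  d6:5  d7:0  d8:0  d9:0.
Shift I→6.
Schedule F@1, G@1, H@4, I@6, J@1: d1:6  d2:6  d3:6  d4:6  d5:5  d6:5  d7:5  d8:5  d9:0 — peak 6.

6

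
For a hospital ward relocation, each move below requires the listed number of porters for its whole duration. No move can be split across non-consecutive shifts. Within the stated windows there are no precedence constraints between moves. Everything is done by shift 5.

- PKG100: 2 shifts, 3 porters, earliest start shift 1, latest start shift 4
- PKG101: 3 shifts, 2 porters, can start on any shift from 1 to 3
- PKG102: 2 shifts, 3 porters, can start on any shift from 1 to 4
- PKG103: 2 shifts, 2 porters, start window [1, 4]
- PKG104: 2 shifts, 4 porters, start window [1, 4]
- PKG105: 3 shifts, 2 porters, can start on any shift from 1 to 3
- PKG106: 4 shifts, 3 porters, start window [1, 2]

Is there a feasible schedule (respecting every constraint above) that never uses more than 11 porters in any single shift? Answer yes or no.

yes

Schedule PKG100@1, PKG101@1, PKG102@1, PKG103@3, PKG104@4, PKG105@3, PKG106@1: s1:11  s2:11  s3:9  s4:11  s5:6 — peak 11 ≤ 11.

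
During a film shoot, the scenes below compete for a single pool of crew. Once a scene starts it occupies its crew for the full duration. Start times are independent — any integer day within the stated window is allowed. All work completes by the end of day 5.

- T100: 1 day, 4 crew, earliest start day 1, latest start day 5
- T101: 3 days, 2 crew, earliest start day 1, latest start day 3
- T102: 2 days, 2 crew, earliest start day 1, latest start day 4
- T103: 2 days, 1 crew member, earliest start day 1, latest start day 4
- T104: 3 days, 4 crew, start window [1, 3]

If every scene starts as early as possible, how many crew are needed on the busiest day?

Early-start schedule: T100@1, T101@1, T102@1, T103@1, T104@1.
Load per day: day 1: 13, day 2: 9, day 3: 6, day 4: 0, day 5: 0.
Peak is 13.

13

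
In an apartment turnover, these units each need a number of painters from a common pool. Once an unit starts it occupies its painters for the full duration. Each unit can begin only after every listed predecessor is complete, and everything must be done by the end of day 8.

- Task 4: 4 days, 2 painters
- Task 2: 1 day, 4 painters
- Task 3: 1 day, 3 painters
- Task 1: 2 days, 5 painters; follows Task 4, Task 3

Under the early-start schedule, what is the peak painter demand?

9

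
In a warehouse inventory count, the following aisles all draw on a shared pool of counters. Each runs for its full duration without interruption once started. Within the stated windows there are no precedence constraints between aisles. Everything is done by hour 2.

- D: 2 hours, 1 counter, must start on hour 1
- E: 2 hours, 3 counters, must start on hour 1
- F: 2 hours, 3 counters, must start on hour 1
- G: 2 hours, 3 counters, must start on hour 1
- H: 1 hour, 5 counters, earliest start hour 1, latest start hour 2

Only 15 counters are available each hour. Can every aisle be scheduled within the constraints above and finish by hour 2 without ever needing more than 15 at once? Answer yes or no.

Schedule D@1, E@1, F@1, G@1, H@1: h1:15  h2:10 — peak 15 ≤ 15.

yes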